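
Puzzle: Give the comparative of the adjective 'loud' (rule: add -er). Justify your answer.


Apply comparative formation (add -er): 'loud' -> 'louder'.

louder


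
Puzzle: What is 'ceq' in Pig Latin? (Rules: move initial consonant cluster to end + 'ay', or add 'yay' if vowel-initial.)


'ceq': move consonant cluster 'c' to end and add 'ay': 'eqcay'.

eqcay


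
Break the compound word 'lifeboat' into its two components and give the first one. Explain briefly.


Split 'lifeboat' into 'life' + 'boat'. The first part is 'life'.

life


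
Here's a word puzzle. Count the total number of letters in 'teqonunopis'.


Spell out 'teqonunopis' and number each letter: t(1), e(2), q(3), o(4), n(5), u(6), n(7), o(8), p(9), i(10), s(11). Total: 11 letters.

11


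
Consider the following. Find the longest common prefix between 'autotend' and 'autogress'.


Compare from the start: 4 characters match: 'auto'. Mismatch at position 5: 't' vs 'g'.

auto


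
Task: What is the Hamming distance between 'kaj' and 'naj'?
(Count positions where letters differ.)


Alignment:
Position 1: 'k' vs 'n' = DIFFER
Position 2: 'a' vs 'a' = match
Position 3: 'j' vs 'j' = match
Total differences: 1

1


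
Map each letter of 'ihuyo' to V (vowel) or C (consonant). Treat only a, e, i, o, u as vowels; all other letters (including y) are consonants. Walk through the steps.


Letter mapping: i = V, h = C, u = V, y = C, o = V.

VCVCV


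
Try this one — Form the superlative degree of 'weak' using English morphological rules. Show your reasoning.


Apply superlative formation (add -est): 'weak' -> 'weakest'.

weakest


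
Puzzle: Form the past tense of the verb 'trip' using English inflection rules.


Apply rule: Double final consonant and add -ed. 'trip' becomes 'tripped'.

tripped


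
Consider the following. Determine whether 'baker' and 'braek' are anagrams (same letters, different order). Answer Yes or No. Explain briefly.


Sorted letters of 'baker': 'abekr'
Sorted letters of 'braek': 'abekr'
They match.

Yes


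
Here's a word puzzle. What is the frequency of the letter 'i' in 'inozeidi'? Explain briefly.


Letter 'i' in 'inozeidi': found at position(s) 1, 6, 8 = 3 occurrence(s).

3


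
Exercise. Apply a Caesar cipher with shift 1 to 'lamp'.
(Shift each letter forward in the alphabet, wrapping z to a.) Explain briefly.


Shift each letter by 1: l -> m, a -> b, m -> n, p -> q. Result: 'mbnq'.

mbnq


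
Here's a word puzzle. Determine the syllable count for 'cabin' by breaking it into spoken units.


Break 'cabin' into syllables: cab-in -> cab | in = 2 syllables

2 syllables


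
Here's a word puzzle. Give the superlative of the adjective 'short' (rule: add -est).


Apply superlative formation (add -est): 'short' -> 'shortest'.

shortest


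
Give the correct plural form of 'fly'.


Apply rule: Change -y to -ies (consonant + y). 'fly' becomes 'flies'.

flies


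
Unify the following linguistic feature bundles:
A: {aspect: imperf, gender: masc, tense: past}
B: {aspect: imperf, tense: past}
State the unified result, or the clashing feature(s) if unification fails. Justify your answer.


Compare features:
aspect: A=imperf vs B=imperf -> unified: imperf
gender: A=masc vs B=_ -> unified: masc
tense: A=past vs B=past -> unified: past
No clashes found.

Unified: {aspect: imperf, gender: masc, tense: past}


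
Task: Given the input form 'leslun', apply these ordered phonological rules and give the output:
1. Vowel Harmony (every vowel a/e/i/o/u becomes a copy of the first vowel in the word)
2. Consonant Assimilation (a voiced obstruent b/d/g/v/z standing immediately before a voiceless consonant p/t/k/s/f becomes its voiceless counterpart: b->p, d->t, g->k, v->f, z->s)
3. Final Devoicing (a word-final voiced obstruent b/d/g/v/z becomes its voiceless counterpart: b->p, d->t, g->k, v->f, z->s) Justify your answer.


Starting form: 'leslun'
Rule 1: Vowel Harmony: all vowels become 'e' (matching first vowel). 'leslun' -> 'leslen'
Rule 2: Consonant Assimilation: no voiced obstruent (b/d/g/v/z) stands immediately before a voiceless consonant (p/t/k/s/f). No change.
Rule 3: Final Devoicing: final consonant 'n' is not one of the voiced obstruents b/d/g/v/z. No change.
Final form: 'leslen'

leslen


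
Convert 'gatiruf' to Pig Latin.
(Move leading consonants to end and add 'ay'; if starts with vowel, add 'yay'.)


'gatiruf': move consonant cluster 'g' to end and add 'ay': 'atirufgay'.

atirufgay


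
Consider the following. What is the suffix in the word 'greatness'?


The word 'greatness' = 'great' (root) + '-ness' (suffix). The suffix is '-ness'.

ness


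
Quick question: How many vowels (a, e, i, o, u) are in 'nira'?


Vowels in 'nira': i, a = 2 vowels.

2


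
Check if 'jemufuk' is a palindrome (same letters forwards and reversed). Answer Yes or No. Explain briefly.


Forward: 'jemufuk'
Reversed: 'kufumej'
They differ.

No


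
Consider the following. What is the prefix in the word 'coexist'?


The word 'coexist' = 'co' (prefix) + 'exist' (root). The prefix is 'co'.

co


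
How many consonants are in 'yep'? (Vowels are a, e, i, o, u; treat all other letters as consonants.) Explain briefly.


Consonants in 'yep': y, p = 2 consonants.

2


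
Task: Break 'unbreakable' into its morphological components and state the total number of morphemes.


Step 1: Identify prefix: 'un' (meaning: not/reverse)
Step 2: Identify root: 'break'
Step 3: Identify suffix(es): 'able'
Decomposition: un- (prefix: not/reverse) + break (root) + -able (suffix: capable of)
Total morphemes: 3

3 morphemes (un- (prefix: not/reverse) + break (root) + -able (suffix: capable of))


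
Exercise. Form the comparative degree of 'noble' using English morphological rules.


Apply comparative formation (ends in e: add -r): 'noble' -> 'nobler'.

nobler


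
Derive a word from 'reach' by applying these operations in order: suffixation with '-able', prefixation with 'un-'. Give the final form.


Step 1: Add suffix '-able' to 'reach' = 'reachable'
Step 2: Add prefix 'un-' to 'reachable' = 'unreachable'

unreachable


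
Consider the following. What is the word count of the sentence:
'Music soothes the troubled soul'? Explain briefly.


Split into words: Music | soothes | the | troubled | soul = 5 words.

5


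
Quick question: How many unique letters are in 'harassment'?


Unique letters in 'harassment': {a, e, h, m, n, r, s, t} = 8 distinct letters.

8


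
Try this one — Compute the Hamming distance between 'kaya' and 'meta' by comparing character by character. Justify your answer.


Alignment:
Position 1: 'k' vs 'm' = DIFFER
Position 2: 'a' vs 'e' = DIFFER
Position 3: 'y' vs 't' = DIFFER
Position 4: 'a' vs 'a' = match
Total differences: 3

3


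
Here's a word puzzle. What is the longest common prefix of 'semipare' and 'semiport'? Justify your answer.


Compare from the start: 5 characters match: 'semip'. Mismatch at position 6: 'a' vs 'o'.

semip


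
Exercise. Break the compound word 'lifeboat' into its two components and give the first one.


Split 'lifeboat' into 'life' + 'boat'. The first part is 'life'.

life


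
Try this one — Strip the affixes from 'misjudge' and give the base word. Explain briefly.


Remove prefix 'mis' from 'misjudge' to get root 'judge'.

judge


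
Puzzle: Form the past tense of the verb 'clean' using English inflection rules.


Apply rule: Add -ed. 'clean' becomes 'cleaned'.

cleaned


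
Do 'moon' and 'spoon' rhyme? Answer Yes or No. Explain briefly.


Rime (stressed vowel + following sounds) of 'moon': -oon = /uːn/
Rime of 'spoon': -oon = /uːn/
/uːn/ and /uːn/ are the same ending sound, so the words rhyme.

Yes


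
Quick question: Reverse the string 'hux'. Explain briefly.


Reverse 'hux' character by character: 'xuh'.

xuh


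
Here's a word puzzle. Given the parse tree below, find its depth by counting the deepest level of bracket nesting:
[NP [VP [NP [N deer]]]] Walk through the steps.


Count bracket nesting levels:
'[' at pos 0: depth = 1
'[' at pos 4: depth = 2
'[' at pos 8: depth = 3
'[' at pos 12: depth = 4
Maximum depth reached: 4

4


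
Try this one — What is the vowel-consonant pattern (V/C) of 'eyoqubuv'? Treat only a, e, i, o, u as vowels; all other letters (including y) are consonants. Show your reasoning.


Letter mapping: e = V, y = C, o = V, q = C, u = V, b = C, u = V, v = C.

VCVCVCVC


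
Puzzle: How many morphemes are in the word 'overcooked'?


Decomposition: over- (prefix) + cook (root) + -ed (suffix) = 3 morpheme(s)

3 morphemes


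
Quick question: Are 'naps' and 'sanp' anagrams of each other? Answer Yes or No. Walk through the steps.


Sorted letters of 'naps': 'anps'
Sorted letters of 'sanp': 'anps'
They match.

Yes


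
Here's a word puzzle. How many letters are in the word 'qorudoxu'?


Spell out 'qorudoxu' and number each letter: q(1), o(2), r(3), u(4), d(5), o(6), x(7), u(8). Total: 8 letters.

8


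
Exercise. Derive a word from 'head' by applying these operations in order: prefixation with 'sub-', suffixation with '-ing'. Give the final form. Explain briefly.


Step 1: Add prefix 'sub-' to 'head' = 'subhead'
Step 2: Add suffix '-ing' to 'subhead' = 'subheading'

subheading


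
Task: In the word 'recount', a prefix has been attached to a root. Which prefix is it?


The word 'recount' = 're' (prefix) + 'count' (root). The prefix is 're'.

re


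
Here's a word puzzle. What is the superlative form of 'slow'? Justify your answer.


Apply superlative formation (add -est): 'slow' -> 'slowest'.

slowest


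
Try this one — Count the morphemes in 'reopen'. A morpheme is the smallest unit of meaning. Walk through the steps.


Decomposition: re- (prefix) + open (root) = 2 morpheme(s)

2 morphemes


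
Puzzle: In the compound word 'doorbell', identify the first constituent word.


Split 'doorbell' into 'door' + 'bell'. The first part is 'door'.

door


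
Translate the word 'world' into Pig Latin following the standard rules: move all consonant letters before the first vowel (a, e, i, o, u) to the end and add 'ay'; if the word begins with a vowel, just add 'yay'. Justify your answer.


'world': move consonant cluster 'w' to end and add 'ay': 'orldway'.

orldway


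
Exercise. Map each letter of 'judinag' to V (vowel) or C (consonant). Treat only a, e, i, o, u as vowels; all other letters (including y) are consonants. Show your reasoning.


Letter mapping: j = C, u = V, d = C, i = V, n = C, a = V, g = C.

CVCVCVC


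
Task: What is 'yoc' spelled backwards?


Reverse 'yoc' character by character: 'coy'.

coy


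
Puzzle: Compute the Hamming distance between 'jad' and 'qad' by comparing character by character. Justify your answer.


Alignment:
Position 1: 'j' vs 'q' = DIFFER
Position 2: 'a' vs 'a' = match
Position 3: 'd' vs 'd' = match
Total differences: 1

1


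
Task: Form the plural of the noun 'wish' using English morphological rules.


Apply rule: Add -es (sibilant/fricative ending). 'wish' becomes 'wishes'.

wishes


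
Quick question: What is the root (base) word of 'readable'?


Remove suffix '-able' from 'readable' to get root 'read'.

read


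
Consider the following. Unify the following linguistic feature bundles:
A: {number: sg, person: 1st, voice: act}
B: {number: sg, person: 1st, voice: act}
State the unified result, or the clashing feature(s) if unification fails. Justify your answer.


Compare features:
number: A=sg vs B=sg -> unified: sg
person: A=1st vs B=1st -> unified: 1st
voice: A=act vs B=act -> unified: act
No clashes found.

Unified: {number: sg, person: 1st, voice: act}


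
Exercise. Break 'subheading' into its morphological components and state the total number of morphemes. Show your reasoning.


Step 1: Identify prefix: 'sub' (meaning: below)
Step 2: Identify root: 'head'
Step 3: Identify suffix(es): 'ing'
Decomposition: sub- (prefix: below) + head (root) + -ing (suffix: ongoing/result)
Total morphemes: 3

3 morphemes (sub- (prefix: below) + head (root) + -ing (suffix: ongoing/result))


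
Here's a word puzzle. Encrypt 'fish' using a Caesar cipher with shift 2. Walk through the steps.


Shift each letter by 2: f -> h, i -> k, s -> u, h -> j. Result: 'hkuj'.

hkuj


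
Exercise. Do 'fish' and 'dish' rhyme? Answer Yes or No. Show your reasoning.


Rime (stressed vowel + following sounds) of 'fish': -ish = /ɪʃ/
Rime of 'dish': -ish = /ɪʃ/
/ɪʃ/ and /ɪʃ/ are the same ending sound, so the words rhyme.

Yes


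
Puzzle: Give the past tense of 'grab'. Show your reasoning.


Apply rule: Double final consonant and add -ed. 'grab' becomes 'grabbed'.

grabbed


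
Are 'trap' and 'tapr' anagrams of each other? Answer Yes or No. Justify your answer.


Sorted letters of 'trap': 'aprt'
Sorted letters of 'tapr': 'aprt'
They match.

Yes


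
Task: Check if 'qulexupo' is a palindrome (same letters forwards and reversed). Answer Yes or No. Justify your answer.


Forward: 'qulexupo'
Reversed: 'opuxeluq'
They differ.

No


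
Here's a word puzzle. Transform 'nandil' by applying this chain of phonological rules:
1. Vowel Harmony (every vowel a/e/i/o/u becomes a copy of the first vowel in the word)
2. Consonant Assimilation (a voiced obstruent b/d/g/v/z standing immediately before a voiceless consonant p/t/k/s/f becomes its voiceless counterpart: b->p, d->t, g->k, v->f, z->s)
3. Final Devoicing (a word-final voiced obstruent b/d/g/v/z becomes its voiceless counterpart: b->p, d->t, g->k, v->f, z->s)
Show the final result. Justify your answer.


Starting form: 'nandil'
Rule 1: Vowel Harmony: all vowels become 'a' (matching first vowel). 'nandil' -> 'nandal'
Rule 2: Consonant Assimilation: no voiced obstruent (b/d/g/v/z) stands immediately before a voiceless consonant (p/t/k/s/f). No change.
Rule 3: Final Devoicing: final consonant 'l' is not one of the voiced obstruents b/d/g/v/z. No change.
Final form: 'nandal'

nandal


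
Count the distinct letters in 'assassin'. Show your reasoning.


Unique letters in 'assassin': {a, i, n, s} = 4 distinct letters.

4


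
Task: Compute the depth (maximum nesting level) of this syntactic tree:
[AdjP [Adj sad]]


Count bracket nesting levels:
'[' at pos 0: depth = 1
'[' at pos 6: depth = 2
Maximum depth reached: 2

2


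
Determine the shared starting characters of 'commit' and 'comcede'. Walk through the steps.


Compare from the start: 3 characters match: 'com'. Mismatch at position 4: 'm' vs 'c'.

com


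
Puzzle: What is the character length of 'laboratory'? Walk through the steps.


Spell out 'laboratory' and number each letter: l(1), a(2), b(3), o(4), r(5), a(6), t(7), o(8), r(9), y(10). Total: 10 letters.

10


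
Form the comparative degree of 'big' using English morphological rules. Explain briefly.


Apply comparative formation (double final consonant, add -er): 'big' -> 'bigger'.

bigger


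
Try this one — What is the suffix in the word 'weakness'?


The word 'weakness' = 'weak' (root) + '-ness' (suffix). The suffix is '-ness'.

ness


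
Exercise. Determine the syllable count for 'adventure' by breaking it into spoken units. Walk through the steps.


Break 'adventure' into syllables: ad-ven-ture -> ad | ven | ture = 3 syllables

3 syllables


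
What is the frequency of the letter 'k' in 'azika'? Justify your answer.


Letter 'k' in 'azika': found at position(s) 4 = 1 occurrence(s).

1


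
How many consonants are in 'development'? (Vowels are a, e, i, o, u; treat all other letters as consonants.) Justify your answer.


Consonants in 'development': d, v, l, p, m, n, t = 7 consonants.

7


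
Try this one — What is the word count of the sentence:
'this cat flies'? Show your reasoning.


Split into words: this | cat | flies = 3 words.

3


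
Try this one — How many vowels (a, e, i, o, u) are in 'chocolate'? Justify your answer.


Vowels in 'chocolate': o, o, a, e = 4 vowels.

4


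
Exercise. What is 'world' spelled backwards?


Reverse 'world' character by character: 'dlrow'.

dlrow


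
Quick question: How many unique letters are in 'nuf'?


Unique letters in 'nuf': {f, n, u} = 3 distinct letters.

3


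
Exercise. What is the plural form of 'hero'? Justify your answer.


Apply rule: Add -es (consonant + o). 'hero' becomes 'heroes'.

heroes


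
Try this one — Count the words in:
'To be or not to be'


Split into words: To | be | or | not | to | be = 6 words.

6


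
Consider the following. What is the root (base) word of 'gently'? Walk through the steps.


Remove suffix '-ly' from 'gently' to get root 'gentle'.

gentle


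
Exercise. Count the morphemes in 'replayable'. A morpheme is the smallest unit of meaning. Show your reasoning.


Decomposition: re- (prefix) + play (root) + -able (suffix) = 3 morpheme(s)

3 morphemes


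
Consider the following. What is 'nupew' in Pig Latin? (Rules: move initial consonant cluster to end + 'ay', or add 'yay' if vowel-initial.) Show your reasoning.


'nupew': move consonant cluster 'n' to end and add 'ay': 'upewnay'.

upewnay


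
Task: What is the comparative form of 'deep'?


Apply comparative formation (add -er): 'deep' -> 'deeper'.

deeper


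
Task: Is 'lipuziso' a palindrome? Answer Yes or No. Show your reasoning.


Forward: 'lipuziso'
Reversed: 'osizupil'
They differ.

No


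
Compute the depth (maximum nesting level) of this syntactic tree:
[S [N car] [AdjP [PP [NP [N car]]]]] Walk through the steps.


Count bracket nesting levels:
'[' at pos 0: depth = 1
'[' at pos 3: depth = 2
'[' at pos 11: depth = 2
'[' at pos 17: depth = 3
'[' at pos 21: depth = 4
'[' at pos 25: depth = 5
Maximum depth reached: 5

5


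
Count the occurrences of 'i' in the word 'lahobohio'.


Letter 'i' in 'lahobohio': found at position(s) 8 = 1 occurrence(s).

1


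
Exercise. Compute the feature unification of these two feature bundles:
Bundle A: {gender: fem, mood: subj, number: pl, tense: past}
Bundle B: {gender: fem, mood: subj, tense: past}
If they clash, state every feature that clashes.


Compare features:
gender: A=fem vs B=fem -> unified: fem
mood: A=subj vs B=subj -> unified: subj
number: A=pl vs B=_ -> unified: pl
tense: A=past vs B=past -> unified: past
No clashes found.

Unified: {gender: fem, mood: subj, number: pl, tense: past}


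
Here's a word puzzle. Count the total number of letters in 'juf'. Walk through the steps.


Spell out 'juf' and number each letter: j(1), u(2), f(3). Total: 3 letters.

3


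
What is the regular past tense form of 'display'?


Apply rule: Add -ed. 'display' becomes 'displayed'.

displayed


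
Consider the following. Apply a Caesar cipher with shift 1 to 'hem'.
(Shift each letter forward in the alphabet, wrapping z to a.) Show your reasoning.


Shift each letter by 1: h -> i, e -> f, m -> n. Result: 'ifn'.

ifn


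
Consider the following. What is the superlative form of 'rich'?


Apply superlative formation (add -est): 'rich' -> 'richest'.

richest


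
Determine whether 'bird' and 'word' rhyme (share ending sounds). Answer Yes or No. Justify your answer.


Rime (stressed vowel + following sounds) of 'bird': -ird = /ɜːrd/
Rime of 'word': -ord = /ɜːrd/
/ɜːrd/ and /ɜːrd/ are the same ending sound, so the words rhyme.

Yes


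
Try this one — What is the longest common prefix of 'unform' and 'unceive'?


Compare from the start: 2 characters match: 'un'. Mismatch at position 3: 'f' vs 'c'.

un


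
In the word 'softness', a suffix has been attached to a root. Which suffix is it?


The word 'softness' = 'soft' (root) + '-ness' (suffix). The suffix is '-ness'.

ness


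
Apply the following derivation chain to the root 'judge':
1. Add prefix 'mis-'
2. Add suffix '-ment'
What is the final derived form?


Step 1: Add prefix 'mis-' to 'judge' = 'misjudge'
Step 2: Add suffix '-ment' to 'misjudge' = 'misjudgment'

misjudgment


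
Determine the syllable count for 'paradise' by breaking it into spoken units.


Break 'paradise' into syllables: par-a-dise -> par | a | dise = 3 syllables

3 syllables


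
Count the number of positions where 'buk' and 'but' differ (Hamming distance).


Alignment:
Position 1: 'b' vs 'b' = match
Position 2: 'u' vs 'u' = match
Position 3: 'k' vs 't' = DIFFER
Total differences: 1

1


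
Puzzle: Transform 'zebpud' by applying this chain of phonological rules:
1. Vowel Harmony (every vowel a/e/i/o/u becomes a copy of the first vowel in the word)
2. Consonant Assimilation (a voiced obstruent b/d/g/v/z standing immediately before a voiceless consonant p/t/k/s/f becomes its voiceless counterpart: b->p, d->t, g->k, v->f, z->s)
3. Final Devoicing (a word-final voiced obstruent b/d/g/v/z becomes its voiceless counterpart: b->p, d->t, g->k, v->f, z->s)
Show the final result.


Starting form: 'zebpud'
Rule 1: Vowel Harmony: all vowels become 'e' (matching first vowel). 'zebpud' -> 'zebped'
Rule 2: Consonant Assimilation: voiced obstruent before voiceless consonant becomes voiceless ('bp' -> 'pp'). 'zebped' -> 'zepped'
Rule 3: Final Devoicing: word-final voiced obstruent 'd' becomes voiceless 't'. 'zepped' -> 'zeppet'
Final form: 'zeppet'

zeppet


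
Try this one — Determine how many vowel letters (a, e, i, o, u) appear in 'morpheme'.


Vowels in 'morpheme': o, e, e = 3 vowels.

3


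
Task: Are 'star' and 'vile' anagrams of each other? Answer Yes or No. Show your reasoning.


Sorted letters of 'star': 'arst'
Sorted letters of 'vile': 'eilv'
They do not match.

No


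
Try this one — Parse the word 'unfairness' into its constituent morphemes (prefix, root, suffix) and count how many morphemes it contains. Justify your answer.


Step 1: Identify prefix: 'un' (meaning: not/reverse)
Step 2: Identify root: 'fair'
Step 3: Identify suffix(es): 'ness'
Decomposition: un- (prefix: not/reverse) + fair (root) + -ness (suffix: state of)
Total morphemes: 3

3 morphemes (un- (prefix: not/reverse) + fair (root) + -ness (suffix: state of))


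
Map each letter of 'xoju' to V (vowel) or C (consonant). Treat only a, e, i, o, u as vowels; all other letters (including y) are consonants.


Letter mapping: x = C, o = V, j = C, u = V.

CVCV


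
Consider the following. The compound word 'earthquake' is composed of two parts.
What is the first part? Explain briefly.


Split 'earthquake' into 'earth' + 'quake'. The first part is 'earth'.

earth


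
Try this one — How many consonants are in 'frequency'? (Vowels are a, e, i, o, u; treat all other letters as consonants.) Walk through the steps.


Consonants in 'frequency': f, r, q, n, c, y = 6 consonants.

6


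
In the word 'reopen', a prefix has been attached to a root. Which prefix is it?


The word 'reopen' = 're' (prefix) + 'open' (root). The prefix is 're'.

re


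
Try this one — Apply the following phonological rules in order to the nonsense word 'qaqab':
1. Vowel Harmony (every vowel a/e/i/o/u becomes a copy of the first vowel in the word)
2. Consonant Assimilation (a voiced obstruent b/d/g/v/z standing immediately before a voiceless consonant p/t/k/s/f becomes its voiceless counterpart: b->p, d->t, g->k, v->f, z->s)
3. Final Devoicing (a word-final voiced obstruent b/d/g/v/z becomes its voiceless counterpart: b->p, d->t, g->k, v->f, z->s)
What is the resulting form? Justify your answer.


Starting form: 'qaqab'
Rule 1: Vowel Harmony: all vowels already match. No change.
Rule 2: Consonant Assimilation: no voiced obstruent (b/d/g/v/z) stands immediately before a voiceless consonant (p/t/k/s/f). No change.
Rule 3: Final Devoicing: word-final voiced obstruent 'b' becomes voiceless 'p'. 'qaqab' -> 'qaqap'
Final form: 'qaqap'

qaqap


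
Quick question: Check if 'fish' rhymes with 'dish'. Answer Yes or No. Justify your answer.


Rime (stressed vowel + following sounds) of 'fish': -ish = /ɪʃ/
Rime of 'dish': -ish = /ɪʃ/
/ɪʃ/ and /ɪʃ/ are the same ending sound, so the words rhyme.

Yes


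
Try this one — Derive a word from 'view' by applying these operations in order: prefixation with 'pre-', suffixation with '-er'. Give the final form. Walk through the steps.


Step 1: Add prefix 'pre-' to 'view' = 'preview'
Step 2: Add suffix '-er' to 'preview' = 'previewer'

previewer


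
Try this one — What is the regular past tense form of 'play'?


Apply rule: Add -ed. 'play' becomes 'played'.

played


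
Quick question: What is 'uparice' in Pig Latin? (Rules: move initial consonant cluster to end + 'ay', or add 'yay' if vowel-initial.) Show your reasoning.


'uparice' starts with a vowel, so add 'yay': 'upariceyay'.

upariceyay


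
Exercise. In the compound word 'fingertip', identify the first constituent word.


Split 'fingertip' into 'finger' + 'tip'. The first part is 'finger'.

finger


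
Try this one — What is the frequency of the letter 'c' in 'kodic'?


Letter 'c' in 'kodic': found at position(s) 5 = 1 occurrence(s).

1


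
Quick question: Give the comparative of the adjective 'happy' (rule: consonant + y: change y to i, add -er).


Apply comparative formation (consonant + y: change y to i, add -er): 'happy' -> 'happier'.

happier


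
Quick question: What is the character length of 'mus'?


Spell out 'mus' and number each letter: m(1), u(2), s(3). Total: 3 letters.

3


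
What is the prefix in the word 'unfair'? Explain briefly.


The word 'unfair' = 'un' (prefix) + 'fair' (root). The prefix is 'un'.

un


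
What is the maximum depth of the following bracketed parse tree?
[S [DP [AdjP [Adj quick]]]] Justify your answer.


Count bracket nesting levels:
'[' at pos 0: depth = 1
'[' at pos 3: depth = 2
'[' at pos 7: depth = 3
'[' at pos 13: depth = 4
Maximum depth reached: 4

4


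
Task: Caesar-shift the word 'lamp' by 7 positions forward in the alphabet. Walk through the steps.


Shift each letter by 7: l -> s, a -> h, m -> t, p -> w. Result: 'shtw'.

shtw


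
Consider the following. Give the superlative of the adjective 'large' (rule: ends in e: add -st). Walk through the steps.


Apply superlative formation (ends in e: add -st): 'large' -> 'largest'.

largest


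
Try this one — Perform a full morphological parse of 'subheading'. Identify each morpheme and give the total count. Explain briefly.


Step 1: Identify prefix: 'sub' (meaning: below)
Step 2: Identify root: 'head'
Step 3: Identify suffix(es): 'ing'
Decomposition: sub- (prefix: below) + head (root) + -ing (suffix: ongoing/result)
Total morphemes: 3

3 morphemes (sub- (prefix: below) + head (root) + -ing (suffix: ongoing/result))


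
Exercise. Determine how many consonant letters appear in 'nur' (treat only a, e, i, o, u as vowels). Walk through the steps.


Consonants in 'nur': n, r = 2 consonants.

2


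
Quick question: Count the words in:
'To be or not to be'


Split into words: To | be | or | not | to | be = 6 words.

6


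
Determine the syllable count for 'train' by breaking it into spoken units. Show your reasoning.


Break 'train' into syllables: train -> train = 1 syllable

1 syllable


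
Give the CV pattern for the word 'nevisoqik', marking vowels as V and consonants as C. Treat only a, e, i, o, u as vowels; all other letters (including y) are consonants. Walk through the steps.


Letter mapping: n = C, e = V, v = C, i = V, s = C, o = V, q = C, i = V, k = C.

CVCVCVCVC


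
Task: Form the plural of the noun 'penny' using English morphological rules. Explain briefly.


Apply rule: Change -y to -ies (consonant + y). 'penny' becomes 'pennies'.

pennies


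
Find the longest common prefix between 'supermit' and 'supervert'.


Compare from the start: 5 characters match: 'super'. Mismatch at position 6: 'm' vs 'v'.

super


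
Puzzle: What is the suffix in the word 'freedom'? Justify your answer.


The word 'freedom' = 'free' (root) + '-dom' (suffix). The suffix is '-dom'.

dom


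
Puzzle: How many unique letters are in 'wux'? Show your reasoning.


Unique letters in 'wux': {u, w, x} = 3 distinct letters.

3


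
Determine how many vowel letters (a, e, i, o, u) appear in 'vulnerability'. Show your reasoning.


Vowels in 'vulnerability': u, e, a, i, i = 5 vowels.

5


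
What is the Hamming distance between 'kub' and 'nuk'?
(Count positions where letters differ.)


Alignment:
Position 1: 'k' vs 'n' = DIFFER
Position 2: 'u' vs 'u' = match
Position 3: 'b' vs 'k' = DIFFER
Total differences: 2

2


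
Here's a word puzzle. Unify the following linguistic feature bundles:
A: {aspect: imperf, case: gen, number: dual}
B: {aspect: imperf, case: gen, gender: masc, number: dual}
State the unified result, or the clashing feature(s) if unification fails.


Compare features:
aspect: A=imperf vs B=imperf -> unified: imperf
case: A=gen vs B=gen -> unified: gen
gender: A=_ vs B=masc -> unified: masc
number: A=dual vs B=dual -> unified: dual
No clashes found.

Unified: {aspect: imperf, case: gen, gender: masc, number: dual}


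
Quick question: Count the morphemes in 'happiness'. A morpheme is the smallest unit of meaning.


Decomposition: happy (root) + -ness (suffix) = 2 morpheme(s)

2 morphemes


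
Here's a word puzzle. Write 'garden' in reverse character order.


Reverse 'garden' character by character: 'nedrag'.

nedrag


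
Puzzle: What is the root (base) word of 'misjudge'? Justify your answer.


Remove prefix 'mis' from 'misjudge' to get root 'judge'.

judge


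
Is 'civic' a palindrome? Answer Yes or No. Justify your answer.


Forward: 'civic'
Reversed: 'civic'
They are identical.

Yes


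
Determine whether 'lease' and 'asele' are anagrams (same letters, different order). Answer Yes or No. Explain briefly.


Sorted letters of 'lease': 'aeels'
Sorted letters of 'asele': 'aeels'
They match.

Yes


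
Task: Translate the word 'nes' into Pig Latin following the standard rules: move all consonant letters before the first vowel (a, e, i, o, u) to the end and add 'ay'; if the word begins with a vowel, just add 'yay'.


'nes': move consonant cluster 'n' to end and add 'ay': 'esnay'.

esnay


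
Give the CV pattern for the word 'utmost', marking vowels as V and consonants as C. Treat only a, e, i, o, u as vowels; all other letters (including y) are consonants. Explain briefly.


Letter mapping: u = V, t = C, m = C, o = V, s = C, t = C.

VCCVCC


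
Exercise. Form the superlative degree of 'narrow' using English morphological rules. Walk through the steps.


Apply superlative formation (add -est): 'narrow' -> 'narrowest'.

narrowest


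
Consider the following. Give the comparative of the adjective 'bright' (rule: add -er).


Apply comparative formation (add -er): 'bright' -> 'brighter'.

brighter


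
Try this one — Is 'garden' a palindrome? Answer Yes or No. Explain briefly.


Forward: 'garden'
Reversed: 'nedrag'
They differ.

No


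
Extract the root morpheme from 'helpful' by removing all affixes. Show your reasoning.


Remove suffix '-ful' from 'helpful' to get root 'help'.

help


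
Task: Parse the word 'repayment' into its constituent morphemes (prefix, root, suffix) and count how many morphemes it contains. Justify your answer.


Step 1: Identify prefix: 're' (meaning: again)
Step 2: Identify root: 'pay'
Step 3: Identify suffix(es): 'ment'
Decomposition: re- (prefix: again) + pay (root) + -ment (suffix: action/result)
Total morphemes: 3

3 morphemes (re- (prefix: again) + pay (root) + -ment (suffix: action/result))


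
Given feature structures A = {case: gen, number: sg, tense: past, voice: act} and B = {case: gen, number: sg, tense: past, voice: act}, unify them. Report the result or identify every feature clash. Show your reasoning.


Compare features:
case: A=gen vs B=gen -> unified: gen
number: A=sg vs B=sg -> unified: sg
tense: A=past vs B=past -> unified: past
voice: A=act vs B=act -> unified: act
No clashes found.

Unified: {case: gen, number: sg, tense: past, voice: act}


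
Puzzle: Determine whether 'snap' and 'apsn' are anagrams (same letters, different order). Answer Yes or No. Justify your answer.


Sorted letters of 'snap': 'anps'
Sorted letters of 'apsn': 'anps'
They match.

Yes


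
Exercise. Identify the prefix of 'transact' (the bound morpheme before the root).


The word 'transact' = 'trans' (prefix) + 'act' (root). The prefix is 'trans'.

trans


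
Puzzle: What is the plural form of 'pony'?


Apply rule: Change -y to -ies (consonant + y). 'pony' becomes 'ponies'.

ponies


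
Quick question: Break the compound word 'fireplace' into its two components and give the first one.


Split 'fireplace' into 'fire' + 'place'. The first part is 'fire'.

fire


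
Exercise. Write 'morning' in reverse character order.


Reverse 'morning' character by character: 'gninrom'.

gninrom


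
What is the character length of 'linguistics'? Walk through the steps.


Spell out 'linguistics' and number each letter: l(1), i(2), n(3), g(4), u(5), i(6), s(7), t(8), i(9), c(10), s(11). Total: 11 letters.

11


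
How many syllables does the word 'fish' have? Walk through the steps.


Break 'fish' into syllables: fish -> fish = 1 syllable

1 syllable


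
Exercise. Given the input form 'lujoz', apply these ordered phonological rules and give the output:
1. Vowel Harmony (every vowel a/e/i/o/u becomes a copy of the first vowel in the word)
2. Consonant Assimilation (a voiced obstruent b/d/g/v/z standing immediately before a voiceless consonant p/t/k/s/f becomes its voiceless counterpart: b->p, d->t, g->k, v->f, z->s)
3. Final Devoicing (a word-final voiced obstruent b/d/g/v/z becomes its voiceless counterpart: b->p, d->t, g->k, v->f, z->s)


Starting form: 'lujoz'
Rule 1: Vowel Harmony: all vowels become 'u' (matching first vowel). 'lujoz' -> 'lujuz'
Rule 2: Consonant Assimilation: no voiced obstruent (b/d/g/v/z) stands immediately before a voiceless consonant (p/t/k/s/f). No change.
Rule 3: Final Devoicing: word-final voiced obstruent 'z' becomes voiceless 's'. 'lujuz' -> 'lujus'
Final form: 'lujus'

lujus


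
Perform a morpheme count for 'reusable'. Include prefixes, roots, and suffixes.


Decomposition: re- (prefix) + use (root) + -able (suffix) = 3 morpheme(s)

3 morphemes


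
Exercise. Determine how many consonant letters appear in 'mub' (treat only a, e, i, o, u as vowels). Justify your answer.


Consonants in 'mub': m, b = 2 consonants.

2


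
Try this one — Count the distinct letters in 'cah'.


Unique letters in 'cah': {a, c, h} = 3 distinct letters.

3


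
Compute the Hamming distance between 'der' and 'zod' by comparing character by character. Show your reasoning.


Alignment:
Position 1: 'd' vs 'z' = DIFFER
Position 2: 'e' vs 'o' = DIFFER
Position 3: 'r' vs 'd' = DIFFER
Total differences: 3

3


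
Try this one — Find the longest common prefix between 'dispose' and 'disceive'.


Compare from the start: 3 characters match: 'dis'. Mismatch at position 4: 'p' vs 'c'.

dis


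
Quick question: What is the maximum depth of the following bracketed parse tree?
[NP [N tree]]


Count bracket nesting levels:
'[' at pos 0: depth = 1
'[' at pos 4: depth = 2
Maximum depth reached: 2

2


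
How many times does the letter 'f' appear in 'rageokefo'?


Letter 'f' in 'rageokefo': found at position(s) 8 = 1 occurrence(s).

1


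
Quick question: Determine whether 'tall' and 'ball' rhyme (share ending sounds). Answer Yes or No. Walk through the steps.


Rime (stressed vowel + following sounds) of 'tall': -all = /ɔːl/
Rime of 'ball': -all = /ɔːl/
/ɔːl/ and /ɔːl/ are the same ending sound, so the words rhyme.

Yes


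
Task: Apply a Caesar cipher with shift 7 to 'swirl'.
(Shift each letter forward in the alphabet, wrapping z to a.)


Shift each letter by 7: s -> z, w -> d, i -> p, r -> y, l -> s. Result: 'zdpys'.

zdpys


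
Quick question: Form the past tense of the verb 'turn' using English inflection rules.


Apply rule: Add -ed. 'turn' becomes 'turned'.

turned


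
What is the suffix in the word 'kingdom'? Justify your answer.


The word 'kingdom' = 'king' (root) + '-dom' (suffix). The suffix is '-dom'.

dom


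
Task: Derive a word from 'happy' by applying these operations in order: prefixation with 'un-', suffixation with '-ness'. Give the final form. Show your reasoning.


Step 1: Add prefix 'un-' to 'happy' = 'unhappy'
Step 2: Add suffix '-ness' to 'unhappy' = 'unhappiness'

unhappiness


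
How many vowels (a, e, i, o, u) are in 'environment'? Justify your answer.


Vowels in 'environment': e, i, o, e = 4 vowels.

4


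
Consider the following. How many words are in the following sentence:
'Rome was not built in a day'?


Split into words: Rome | was | not | built | in | a | day = 7 words.

7


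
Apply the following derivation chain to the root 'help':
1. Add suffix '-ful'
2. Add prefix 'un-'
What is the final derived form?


Step 1: Add suffix '-ful' to 'help' = 'helpful'
Step 2: Add prefix 'un-' to 'helpful' = 'unhelpful'

unhelpful


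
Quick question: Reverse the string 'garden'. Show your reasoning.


Reverse 'garden' character by character: 'nedrag'.

nedrag


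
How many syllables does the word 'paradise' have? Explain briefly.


Break 'paradise' into syllables: par-a-dise -> par | a | dise = 3 syllables

3 syllables


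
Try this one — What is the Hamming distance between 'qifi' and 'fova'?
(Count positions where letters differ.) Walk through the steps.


Alignment:
Position 1: 'q' vs 'f' = DIFFER
Position 2: 'i' vs 'o' = DIFFER
Position 3: 'f' vs 'v' = DIFFER
Position 4: 'i' vs 'a' = DIFFER
Total differences: 4

4


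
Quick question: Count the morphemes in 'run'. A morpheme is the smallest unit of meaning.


Decomposition: run (free morpheme) = 1 morpheme(s)

1 morphemes


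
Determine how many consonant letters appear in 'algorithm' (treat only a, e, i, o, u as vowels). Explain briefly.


Consonants in 'algorithm': l, g, r, t, h, m = 6 consonants.

6


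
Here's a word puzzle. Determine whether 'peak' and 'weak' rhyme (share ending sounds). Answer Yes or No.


Rime (stressed vowel + following sounds) of 'peak': -eak = /iːk/
Rime of 'weak': -eak = /iːk/
/iːk/ and /iːk/ are the same ending sound, so the words rhyme.

Yes


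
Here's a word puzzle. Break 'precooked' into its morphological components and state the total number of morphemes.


Step 1: Identify prefix: 'pre' (meaning: before)
Step 2: Identify root: 'cook'
Step 3: Identify suffix(es): 'ed'
Decomposition: pre- (prefix: before) + cook (root) + -ed (suffix: past)
Total morphemes: 3

3 morphemes (pre- (prefix: before) + cook (root) + -ed (suffix: past))


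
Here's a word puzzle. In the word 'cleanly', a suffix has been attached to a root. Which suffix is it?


The word 'cleanly' = 'clean' (root) + '-ly' (suffix). The suffix is '-ly'.

ly


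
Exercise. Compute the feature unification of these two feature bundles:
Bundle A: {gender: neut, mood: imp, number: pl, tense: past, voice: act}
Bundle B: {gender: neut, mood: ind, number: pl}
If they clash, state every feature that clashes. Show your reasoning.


Compare features:
gender: A=neut vs B=neut -> unified: neut
mood: A=imp vs B=ind -> CLASH
number: A=pl vs B=pl -> unified: pl
tense: A=past vs B=_ -> unified: past
voice: A=act vs B=_ -> unified: act
Clash detected on feature 'mood' (imp vs ind); unification fails.

CLASH on 'mood' (imp vs ind)
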